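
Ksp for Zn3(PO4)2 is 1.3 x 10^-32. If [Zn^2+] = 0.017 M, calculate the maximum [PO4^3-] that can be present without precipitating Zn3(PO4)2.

Zn3(PO4)2(s) ⇌ 3 Zn^2+ + 2 PO4^3-
Ksp = [Zn^2+]^3[PO4^3-]^2
Precipitation begins when Q = Ksp. With [Zn^2+] = 0.017 M:
1.3 x 10^-32 = (0.017)^3 × [PO4^3-]^2
[PO4^3-] = (1.3 x 10^-32 / 4.91 × 10^-6)^(1/2) = 5.1 × 10^-14 M

[PO4^3-] ≈ 5.1 × 10^-14 M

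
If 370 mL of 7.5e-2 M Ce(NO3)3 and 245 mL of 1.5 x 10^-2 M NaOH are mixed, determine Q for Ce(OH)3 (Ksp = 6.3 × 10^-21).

Total volume = 370 + 245 = 615 mL.
[Ce^3+] = 7.5 × 10^-2 × (370/615) = 4.51 × 10^-2 M
[OH^-] = 1.5 × 10^-2 × (245/615) = 5.98 x 10^-3 M
Ce(OH)3(s) ⇌ Ce^3+(aq) + 3 OH^-(aq), so Q = [Ce^3+][OH^-]^3
Q = (4.51 × 10^-2)(5.98 × 10^-3)^3 = 9.6 × 10^-9
Q > Ksp, so Ce(OH)3 will precipitate.

Q ≈ 9.6 x 10^-9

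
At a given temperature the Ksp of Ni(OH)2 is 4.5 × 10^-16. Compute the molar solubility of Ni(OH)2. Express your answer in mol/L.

4.8e-6 M

Ni(OH)2(s) ⇌ Ni^2+ + 2 OH^-
Ksp = [Ni^2+][OH^-]^2
If s mol/L of Ni(OH)2 dissolves, [Ni^2+] = s and [OH^-] = 2s.
Ksp = s(2s)^2 = 4s^3
s = (4.5 × 10^-16 / 4)^(1/3) = 4.8 × 10^-6 M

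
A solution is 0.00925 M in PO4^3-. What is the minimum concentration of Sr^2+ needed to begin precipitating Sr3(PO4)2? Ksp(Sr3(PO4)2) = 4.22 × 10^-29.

7.90 × 10^-9 M

Sr3(PO4)2(s) ⇌ 3 Sr^2+ + 2 PO4^3-
Ksp = [Sr^2+]^3[PO4^3-]^2
Precipitation begins when Q = Ksp. With [PO4^3-] = 0.00925 M:
4.22 × 10^-29 = (0.00925)^2 × [Sr^2+]^3
[Sr^2+] = (4.22 × 10^-29 / 8.556 × 10^-5)^(1/3) = 7.90 × 10^-9 M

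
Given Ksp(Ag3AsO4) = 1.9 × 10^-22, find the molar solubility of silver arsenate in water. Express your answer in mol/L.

1.6 x 10^-6 M

Ag3AsO4(s) ⇌ 3 Ag^+ + AsO4^3-
Ksp = [Ag^+]^3[AsO4^3-]
For each mole of Ag3AsO4 that dissolves: [Ag^+] = 3s, [AsO4^3-] = s.
Ksp = (3s)^3s = 27s^4
s^4 = 1.9 × 10^-22 / 27, so s = 1.6 x 10^-6 M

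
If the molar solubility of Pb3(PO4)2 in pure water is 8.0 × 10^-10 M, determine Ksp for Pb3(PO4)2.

Ksp = 3.5 × 10^-44

Pb3(PO4)2(s) <=> 3 Pb^2+ + 2 PO4^3-
Let s = molar solubility. Then [Pb^2+] = 3s and [PO4^3-] = 2s.
Ksp = [Pb^2+]^3[PO4^3-]^2
Substituting: Ksp = (3s)^3(2s)^2 = 108s^5
Ksp = 108 × (8.0 x 10^-10)^5 = 3.5 x 10^-44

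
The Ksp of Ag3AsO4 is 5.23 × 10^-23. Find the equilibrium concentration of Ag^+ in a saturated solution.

[Ag^+] ≈ 3.54 x 10^-6 M

Ag3AsO4(s) <=> 3 Ag^+(aq) + AsO4^3-(aq)
Ksp = [Ag^+]^3[AsO4^3-]
Let s = molar solubility. Then [Ag^+] = 3s and [AsO4^3-] = s.
So Ksp = (3s)^3 × s = 27s^4
s^4 = 5.23 × 10^-23 / 27, so s = 1.180 × 10^-6 M
[Ag^+] = 3s = 3.54 × 10^-6 M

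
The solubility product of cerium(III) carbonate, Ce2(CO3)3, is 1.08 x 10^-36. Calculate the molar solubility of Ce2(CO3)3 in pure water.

s ≈ 2.51 × 10^-8 M

Ce2(CO3)3(s) <=> 2 Ce^3+(aq) + 3 CO3^2-(aq)
Ksp = [Ce^3+]^2[CO3^2-]^3
With molar solubility s: [Ce^3+] = 2s, [CO3^2-] = 3s.
So Ksp = (2s)^2 × (3s)^3 = 108s^5
s^5 = 1.08 x 10^-36 / 108, so s = 2.51 × 10^-8 M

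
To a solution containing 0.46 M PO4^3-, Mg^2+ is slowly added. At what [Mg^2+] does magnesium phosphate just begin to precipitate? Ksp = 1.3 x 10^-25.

[Mg^2+] ≈ 8.5 × 10^-9 M

Mg3(PO4)2(s) ⇌ 3 Mg^2+(aq) + 2 PO4^3-(aq)
Ksp = [Mg^2+]^3[PO4^3-]^2
Precipitation begins when Q = Ksp. With [PO4^3-] = 0.46 M:
1.3 x 10^-25 = (0.46)^2 × [Mg^2+]^3
[Mg^2+] = (1.3 x 10^-25 / 2.12 x 10^-1)^(1/3) = 8.5 x 10^-9 M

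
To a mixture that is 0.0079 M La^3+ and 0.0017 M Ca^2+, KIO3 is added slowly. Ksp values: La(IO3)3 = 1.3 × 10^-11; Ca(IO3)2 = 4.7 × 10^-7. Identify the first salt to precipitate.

Precipitation of each salt starts when its ion product equals its Ksp.
For La(IO3)3: 1.3 × 10^-11 = 0.0079 × [IO3^-]^3  ⇒  [IO3^-] = 1.2 × 10^-3 M.
For Ca(IO3)2: 4.7 × 10^-7 = 0.0017 × [IO3^-]^2  ⇒  [IO3^-] = 1.7 x 10^-2 M.
The salt with the lower threshold [IO3^-] precipitates first: La(IO3)3.

La(IO3)3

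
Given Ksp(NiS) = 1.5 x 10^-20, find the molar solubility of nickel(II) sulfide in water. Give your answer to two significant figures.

NiS(s) <=> Ni^2+ + S^2-
Ksp = [Ni^2+][S^2-]
With molar solubility s: [Ni^2+] = s, [S^2-] = s.
Ksp = s × s = s^2
s = (1.5 x 10^-20)^(1/2) = 1.2 x 10^-10 M

s ≈ 1.2e-10 M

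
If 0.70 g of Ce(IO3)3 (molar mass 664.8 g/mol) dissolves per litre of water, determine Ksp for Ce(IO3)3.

Molar solubility s = (7.0 x 10^-1 g/L) / (664.8 g/mol) = 1.05 x 10^-3 M.
Ce(IO3)3(s) ⇌ Ce^3+ + 3 IO3^-
With molar solubility s: [Ce^3+] = s, [IO3^-] = 3s.
Ksp = [Ce^3+][IO3^-]^3
Ksp = s(3s)^3 = 27s^4
With s = 1.05 x 10^-3: Ksp = 3.3 × 10^-11

Ksp ≈ 3.3 x 10^-11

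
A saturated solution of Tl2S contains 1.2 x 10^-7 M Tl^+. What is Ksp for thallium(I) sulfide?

Tl2S(s) ⇌ 2 Tl^+(aq) + S^2-(aq)
Stoichiometry gives [S^2-] = (1/2)[Tl^+] = 6.00 x 10^-8 M.
Ksp = [Tl^+]^2[S^2-]
Ksp = (1.2 × 10^-7)^2 × 6.00 × 10^-8 = 8.6 × 10^-22

Ksp = 8.6 x 10^-22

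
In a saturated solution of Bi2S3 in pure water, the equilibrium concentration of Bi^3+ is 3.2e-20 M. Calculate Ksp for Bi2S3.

Bi2S3(s) ⇌ 2 Bi^3+(aq) + 3 S^2-(aq)
Stoichiometry gives [S^2-] = (3/2)[Bi^3+] = 4.80 × 10^-20 M.
Ksp = [Bi^3+]^2[S^2-]^3
Ksp = (3.2 x 10^-20)^2 × (4.80 x 10^-20)^3 = 1.1 × 10^-97

1.1 x 10^-97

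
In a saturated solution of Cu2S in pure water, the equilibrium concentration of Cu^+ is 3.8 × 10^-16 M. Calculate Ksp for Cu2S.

2.7e-47

Cu2S(s) <=> 2 Cu^+ + S^2-
Stoichiometry gives [S^2-] = (1/2)[Cu^+] = 1.90 x 10^-16 M.
Ksp = [Cu^+]^2[S^2-]
Ksp = (3.8 x 10^-16)^2 × 1.90 × 10^-16 = 2.7 x 10^-47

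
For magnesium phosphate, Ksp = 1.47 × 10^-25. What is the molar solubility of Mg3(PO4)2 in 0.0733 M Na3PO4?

s = 1.00 x 10^-8 M

Mg3(PO4)2(s) <=> 3 Mg^2+(aq) + 2 PO4^3-(aq)
Ksp = [Mg^2+]^3[PO4^3-]^2
Let s = moles of Mg3(PO4)2 that dissolve per litre. [Mg^2+] = 3s, [PO4^3-] = 0.0733 + 2s ≈ 0.0733 (Ksp is small, so little additional dissolves).
Ksp ≈ (3s)^3 × (0.0733)^2
s = 1.00 × 10^-8 M
Check: 2s = 2.0 x 10^-8 ≪ 0.0733, so the approximation is valid.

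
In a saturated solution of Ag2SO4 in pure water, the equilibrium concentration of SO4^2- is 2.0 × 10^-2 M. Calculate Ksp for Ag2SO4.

Ksp = 3.2 x 10^-5

Ag2SO4(s) <=> 2 Ag^+ + SO4^2-
Stoichiometry gives [Ag^+] = (2/1)[SO4^2-] = 4.00 × 10^-2 M.
Ksp = [Ag^+]^2[SO4^2-]
Ksp = (4.00 x 10^-2)^2 × 2.0 x 10^-2 = 3.2 x 10^-5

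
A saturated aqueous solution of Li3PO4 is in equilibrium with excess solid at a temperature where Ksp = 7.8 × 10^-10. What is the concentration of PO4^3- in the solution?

[PO4^3-] = 2.3e-3 M

Li3PO4(s) <=> 3 Li^+ + PO4^3-
Ksp = [Li^+]^3[PO4^3-]
With molar solubility s: [Li^+] = 3s, [PO4^3-] = s.
Substituting: Ksp = (3s)^3s = 27s^4
s = (7.8 × 10^-10 / 27)^(1/4) = 2.32 × 10^-3 M
[PO4^3-] = s = 2.3 × 10^-3 M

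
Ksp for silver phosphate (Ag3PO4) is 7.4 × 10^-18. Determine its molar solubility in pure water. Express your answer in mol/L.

Ag3PO4(s) ⇌ 3 Ag^+ + PO4^3-
Ksp = [Ag^+]^3[PO4^3-]
For each mole of Ag3PO4 that dissolves: [Ag^+] = 3s, [PO4^3-] = s.
So Ksp = (3s)^3 × s = 27s^4
Solving, s = (7.4 × 10^-18/27)^(1/4) = 2.3 x 10^-5 M

s = 2.3 × 10^-5 M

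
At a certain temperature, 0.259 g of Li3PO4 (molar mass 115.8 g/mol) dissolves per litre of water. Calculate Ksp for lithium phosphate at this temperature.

Ksp ≈ 6.76e-10

Molar solubility s = (2.59 × 10^-1 g/L) / (115.8 g/mol) = 2.237 × 10^-3 M.
Li3PO4(s) ⇌ 3 Li^+ + PO4^3-
Let s = molar solubility. Then [Li^+] = 3s and [PO4^3-] = s.
Ksp = [Li^+]^3[PO4^3-]
Ksp = (3s)^3s = 27s^4
With s = 2.237 × 10^-3: Ksp = 6.76 × 10^-10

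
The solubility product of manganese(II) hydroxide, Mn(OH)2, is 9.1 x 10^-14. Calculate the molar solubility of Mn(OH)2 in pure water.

Mn(OH)2(s) ⇌ Mn^2+(aq) + 2 OH^-(aq)
Ksp = [Mn^2+][OH^-]^2
With molar solubility s: [Mn^2+] = s, [OH^-] = 2s.
Ksp = s(2s)^2 = 4s^3
Solving, s = (9.1 x 10^-14/4)^(1/3) = 2.8 × 10^-5 M

s ≈ 2.8 × 10^-5 M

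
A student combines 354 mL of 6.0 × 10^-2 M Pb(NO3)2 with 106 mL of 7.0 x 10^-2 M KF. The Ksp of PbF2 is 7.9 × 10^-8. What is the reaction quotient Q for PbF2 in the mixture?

1.2 × 10^-5

Total volume = 354 + 106 = 460 mL.
[Pb^2+] = 6.0 × 10^-2 × (354/460) = 4.62 × 10^-2 M
[F^-] = 7.0 × 10^-2 × (106/460) = 1.61 x 10^-2 M
PbF2(s) ⇌ Pb^2+(aq) + 2 F^-(aq), so Q = [Pb^2+][F^-]^2
Q = (4.62 x 10^-2)(1.61 x 10^-2)^2 = 1.2 x 10^-5
Q > Ksp, so PbF2 will precipitate.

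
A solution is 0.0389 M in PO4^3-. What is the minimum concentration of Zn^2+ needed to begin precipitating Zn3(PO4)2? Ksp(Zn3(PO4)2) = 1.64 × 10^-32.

2.21 x 10^-10 M

Zn3(PO4)2(s) ⇌ 3 Zn^2+(aq) + 2 PO4^3-(aq)
Ksp = [Zn^2+]^3[PO4^3-]^2
Precipitation begins when Q = Ksp. With [PO4^3-] = 0.0389 M:
1.64 × 10^-32 = (0.0389)^2 × [Zn^2+]^3
[Zn^2+] = (1.64 × 10^-32 / 1.513 × 10^-3)^(1/3) = 2.21 × 10^-10 M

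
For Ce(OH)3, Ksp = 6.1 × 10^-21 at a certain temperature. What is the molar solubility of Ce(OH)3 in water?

s = 3.9 × 10^-6 M

Ce(OH)3(s) <=> Ce^3+(aq) + 3 OH^-(aq)
Ksp = [Ce^3+][OH^-]^3
For each mole of Ce(OH)3 that dissolves: [Ce^3+] = s, [OH^-] = 3s.
Substituting: Ksp = s(3s)^3 = 27s^4
Solving, s = (6.1 × 10^-21/27)^(1/4) = 3.9 x 10^-6 M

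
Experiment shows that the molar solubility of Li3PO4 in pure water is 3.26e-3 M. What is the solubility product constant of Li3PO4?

Li3PO4(s) ⇌ 3 Li^+ + PO4^3-
Let s = molar solubility. Then [Li^+] = 3s and [PO4^3-] = s.
Ksp = [Li^+]^3[PO4^3-]
Ksp = (3s)^3s = 27s^4
Ksp = 27 × (3.26 × 10^-3)^4 = 3.05 x 10^-9

3.05 × 10^-9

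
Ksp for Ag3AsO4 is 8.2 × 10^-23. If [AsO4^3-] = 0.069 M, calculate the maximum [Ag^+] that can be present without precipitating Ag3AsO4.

[Ag^+] = 1.1 x 10^-7 M

Ag3AsO4(s) <=> 3 Ag^+ + AsO4^3-
Ksp = [Ag^+]^3[AsO4^3-]
Precipitation begins when Q = Ksp. With [AsO4^3-] = 0.069 M:
8.2 × 10^-23 = (0.069) × [Ag^+]^3
[Ag^+] = (8.2 × 10^-23 / 6.9 × 10^-2)^(1/3) = 1.1 × 10^-7 M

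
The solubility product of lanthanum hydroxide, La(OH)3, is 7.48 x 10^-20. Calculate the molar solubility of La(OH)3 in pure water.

s ≈ 7.25e-6 M

La(OH)3(s) <=> La^3+(aq) + 3 OH^-(aq)
Ksp = [La^3+][OH^-]^3
With molar solubility s: [La^3+] = s, [OH^-] = 3s.
Substituting: Ksp = s(3s)^3 = 27s^4
s = (7.48 x 10^-20 / 27)^(1/4) = 7.25 × 10^-6 M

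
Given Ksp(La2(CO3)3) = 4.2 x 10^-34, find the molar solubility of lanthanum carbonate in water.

s ≈ 8.3 x 10^-8 M

La2(CO3)3(s) ⇌ 2 La^3+(aq) + 3 CO3^2-(aq)
Ksp = [La^3+]^2[CO3^2-]^3
Let s = molar solubility. Then [La^3+] = 2s and [CO3^2-] = 3s.
Ksp = (2s)^2(3s)^3 = 108s^5
s^5 = 4.2 x 10^-34 / 108, so s = 8.3 × 10^-8 M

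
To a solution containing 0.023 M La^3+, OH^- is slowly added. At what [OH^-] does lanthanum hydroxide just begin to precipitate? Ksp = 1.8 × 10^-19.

La(OH)3(s) <=> La^3+ + 3 OH^-
Ksp = [La^3+][OH^-]^3
Precipitation begins when Q = Ksp. With [La^3+] = 0.023 M:
1.8 × 10^-19 = (0.023) × [OH^-]^3
[OH^-] = (1.8 × 10^-19 / 2.3 × 10^-2)^(1/3) = 2.0 × 10^-6 M

[OH^-] = 2.0 × 10^-6 M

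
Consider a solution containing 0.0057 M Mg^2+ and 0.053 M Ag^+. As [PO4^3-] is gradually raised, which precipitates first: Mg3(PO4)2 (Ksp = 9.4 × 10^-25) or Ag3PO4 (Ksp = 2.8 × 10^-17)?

Each salt begins to precipitate when Q = Ksp, i.e. when [PO4^3-] reaches its threshold.
For Mg3(PO4)2: 9.4 × 10^-25 = (0.0057)^3 × [PO4^3-]^2  ⇒  [PO4^3-] = 2.3 x 10^-9 M.
For Ag3PO4: 2.8 × 10^-17 = (0.053)^3 × [PO4^3-]  ⇒  [PO4^3-] = 1.9 × 10^-13 M.
The salt with the lower threshold [PO4^3-] precipitates first: Ag3PO4.

Ag3PO4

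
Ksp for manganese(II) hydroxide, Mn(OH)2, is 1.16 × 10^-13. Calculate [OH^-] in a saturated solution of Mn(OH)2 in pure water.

[OH^-] ≈ 6.14 × 10^-5 M

Mn(OH)2(s) <=> Mn^2+(aq) + 2 OH^-(aq)
Ksp = [Mn^2+][OH^-]^2
For each mole of Mn(OH)2 that dissolves: [Mn^2+] = s, [OH^-] = 2s.
So Ksp = s × (2s)^2 = 4s^3
s = (1.16 × 10^-13 / 4)^(1/3) = 3.072 × 10^-5 M
[OH^-] = 2s = 6.14 × 10^-5 M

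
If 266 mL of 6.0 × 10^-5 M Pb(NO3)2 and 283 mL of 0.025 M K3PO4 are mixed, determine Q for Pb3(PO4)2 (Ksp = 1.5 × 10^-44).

4.1 × 10^-18

Total volume = 266 + 283 = 549 mL.
[Pb^2+] = 6.0 × 10^-5 × (266/549) = 2.91 × 10^-5 M
[PO4^3-] = 2.5 x 10^-2 × (283/549) = 1.29 × 10^-2 M
Pb3(PO4)2(s) <=> 3 Pb^2+ + 2 PO4^3-, so Q = [Pb^2+]^3[PO4^3-]^2
Q = (2.91 × 10^-5)^3(1.29 × 10^-2)^2 = 4.1 x 10^-18
Q > Ksp, so Pb3(PO4)2 will precipitate.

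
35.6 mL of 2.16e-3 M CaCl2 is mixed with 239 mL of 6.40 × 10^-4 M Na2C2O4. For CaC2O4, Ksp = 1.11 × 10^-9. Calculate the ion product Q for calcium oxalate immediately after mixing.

Total volume = 35.6 + 239 = 274.6 mL.
[Ca^2+] = 2.16 x 10^-3 × (35.6/274.6) = 2.800 × 10^-4 M
[C2O4^2-] = 6.40 × 10^-4 × (239/274.6) = 5.570 × 10^-4 M
CaC2O4(s) ⇌ Ca^2+ + C2O4^2-, so Q = [Ca^2+][C2O4^2-]
Q = (2.800 × 10^-4)(5.570 × 10^-4) = 1.56 × 10^-7
Q > Ksp, so CaC2O4 will precipitate.

Q = 1.56 × 10^-7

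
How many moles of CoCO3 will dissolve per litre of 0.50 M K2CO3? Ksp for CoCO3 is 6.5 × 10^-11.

s ≈ 1.3e-10 M

CoCO3(s) <=> Co^2+ + CO3^2-
Ksp = [Co^2+][CO3^2-]
If s mol/L dissolves here, [Co^2+] = s, [CO3^2-] = 0.50 + s ≈ 0.50 (common-ion effect: CO3^2- is already 0.50 M).
Ksp ≈ s × 0.50
s = 1.3 × 10^-10 M
Check: s = 1.3 × 10^-10 ≪ 0.50, so the approximation is valid.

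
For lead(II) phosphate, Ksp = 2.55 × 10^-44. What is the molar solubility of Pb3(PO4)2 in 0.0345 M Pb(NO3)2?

Pb3(PO4)2(s) ⇌ 3 Pb^2+(aq) + 2 PO4^3-(aq)
Ksp = [Pb^2+]^3[PO4^3-]^2
Let s be the molar solubility in this solution. [Pb^2+] = 0.0345 + 3s ≈ 0.0345, [PO4^3-] = 2s (common-ion effect: Pb^2+ is already 0.0345 M).
Ksp ≈ (0.0345)^3 × (2s)^2
s = 1.25 × 10^-20 M
Check: 3s = 3.7 × 10^-20 ≪ 0.0345, so the approximation is valid.

1.25 × 10^-20 M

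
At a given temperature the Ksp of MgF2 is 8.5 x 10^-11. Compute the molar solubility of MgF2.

s = 2.8e-4 M

MgF2(s) ⇌ Mg^2+(aq) + 2 F^-(aq)
Ksp = [Mg^2+][F^-]^2
Let s = molar solubility. Then [Mg^2+] = s and [F^-] = 2s.
So Ksp = s × (2s)^2 = 4s^3
s^3 = 8.5 x 10^-11 / 4, so s = 2.8 × 10^-4 M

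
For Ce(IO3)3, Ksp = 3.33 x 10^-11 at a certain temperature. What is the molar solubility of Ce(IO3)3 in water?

Ce(IO3)3(s) <=> Ce^3+(aq) + 3 IO3^-(aq)
Ksp = [Ce^3+][IO3^-]^3
For each mole of Ce(IO3)3 that dissolves: [Ce^3+] = s, [IO3^-] = 3s.
So Ksp = s × (3s)^3 = 27s^4
Solving, s = (3.33 x 10^-11/27)^(1/4) = 1.05 x 10^-3 M

1.05e-3 M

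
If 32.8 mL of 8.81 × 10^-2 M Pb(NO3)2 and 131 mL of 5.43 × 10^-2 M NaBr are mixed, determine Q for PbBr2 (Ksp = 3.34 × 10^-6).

3.33 × 10^-5

Total volume = 32.8 + 131 = 163.8 mL.
[Pb^2+] = 8.81 x 10^-2 × (32.8/163.8) = 1.764 x 10^-2 M
[Br^-] = 5.43 x 10^-2 × (131/163.8) = 4.343 × 10^-2 M
PbBr2(s) <=> Pb^2+ + 2 Br^-, so Q = [Pb^2+][Br^-]^2
Q = (1.764 × 10^-2)(4.343 × 10^-2)^2 = 3.33 × 10^-5
Q > Ksp, so PbBr2 will precipitate.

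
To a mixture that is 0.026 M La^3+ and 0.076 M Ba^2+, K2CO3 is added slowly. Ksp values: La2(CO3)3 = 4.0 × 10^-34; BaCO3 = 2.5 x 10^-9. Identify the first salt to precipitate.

La2(CO3)3

Precipitation of each salt starts when its ion product equals its Ksp.
For La2(CO3)3: 4.0 × 10^-34 = (0.026)^2 × [CO3^2-]^3  ⇒  [CO3^2-] = 8.4 × 10^-11 M.
For BaCO3: 2.5 x 10^-9 = 0.076 × [CO3^2-]  ⇒  [CO3^2-] = 3.3 × 10^-8 M.
The salt with the lower threshold [CO3^2-] precipitates first: La2(CO3)3.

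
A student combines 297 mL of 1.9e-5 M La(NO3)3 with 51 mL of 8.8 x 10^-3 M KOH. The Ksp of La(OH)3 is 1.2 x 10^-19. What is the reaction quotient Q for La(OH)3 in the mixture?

Total volume = 297 + 51 = 348 mL.
[La^3+] = 1.9 × 10^-5 × (297/348) = 1.62 × 10^-5 M
[OH^-] = 8.8 × 10^-3 × (51/348) = 1.29 × 10^-3 M
La(OH)3(s) ⇌ La^3+(aq) + 3 OH^-(aq), so Q = [La^3+][OH^-]^3
Q = (1.62 × 10^-5)(1.29 × 10^-3)^3 = 3.5 × 10^-14
Q > Ksp, so La(OH)3 will precipitate.

Q = 3.5 × 10^-14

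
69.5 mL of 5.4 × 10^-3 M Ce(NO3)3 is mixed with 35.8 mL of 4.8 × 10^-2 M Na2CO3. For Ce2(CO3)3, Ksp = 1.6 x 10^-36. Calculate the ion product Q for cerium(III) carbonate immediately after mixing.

Total volume = 69.5 + 35.8 = 105.3 mL.
[Ce^3+] = 5.4 × 10^-3 × (69.5/105.3) = 3.56 × 10^-3 M
[CO3^2-] = 4.8 x 10^-2 × (35.8/105.3) = 1.63 × 10^-2 M
Ce2(CO3)3(s) <=> 2 Ce^3+(aq) + 3 CO3^2-(aq), so Q = [Ce^3+]^2[CO3^2-]^3
Q = (3.56 × 10^-3)^2(1.63 × 10^-2)^3 = 5.5 × 10^-11
Q > Ksp, so Ce2(CO3)3 will precipitate.

Q ≈ 5.5 × 10^-11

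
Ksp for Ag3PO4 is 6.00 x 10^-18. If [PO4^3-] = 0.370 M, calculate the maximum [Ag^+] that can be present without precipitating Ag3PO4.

[Ag^+] ≈ 2.53e-6 M

Ag3PO4(s) ⇌ 3 Ag^+(aq) + PO4^3-(aq)
Ksp = [Ag^+]^3[PO4^3-]
Precipitation begins when Q = Ksp. With [PO4^3-] = 0.370 M:
6.00 x 10^-18 = (0.370) × [Ag^+]^3
[Ag^+] = (6.00 x 10^-18 / 3.70 × 10^-1)^(1/3) = 2.53 × 10^-6 M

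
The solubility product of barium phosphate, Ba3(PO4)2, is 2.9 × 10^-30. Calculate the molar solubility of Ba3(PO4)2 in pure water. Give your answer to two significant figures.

4.9 × 10^-7 M

Ba3(PO4)2(s) ⇌ 3 Ba^2+(aq) + 2 PO4^3-(aq)
Ksp = [Ba^2+]^3[PO4^3-]^2
Let s = molar solubility. Then [Ba^2+] = 3s and [PO4^3-] = 2s.
Ksp = (3s)^3(2s)^2 = 108s^5
Solving, s = (2.9 × 10^-30/108)^(1/5) = 4.9 × 10^-7 M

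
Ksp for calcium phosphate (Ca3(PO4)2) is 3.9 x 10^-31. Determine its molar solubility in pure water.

Ca3(PO4)2(s) ⇌ 3 Ca^2+ + 2 PO4^3-
Ksp = [Ca^2+]^3[PO4^3-]^2
With molar solubility s: [Ca^2+] = 3s, [PO4^3-] = 2s.
Substituting: Ksp = (3s)^3(2s)^2 = 108s^5
Solving, s = (3.9 x 10^-31/108)^(1/5) = 3.2 × 10^-7 M

s = 3.2 × 10^-7 M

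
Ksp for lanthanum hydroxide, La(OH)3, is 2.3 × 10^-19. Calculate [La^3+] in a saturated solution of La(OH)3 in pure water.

La(OH)3(s) ⇌ La^3+(aq) + 3 OH^-(aq)
Ksp = [La^3+][OH^-]^3
If s mol/L of La(OH)3 dissolves, [La^3+] = s and [OH^-] = 3s.
Substituting: Ksp = s(3s)^3 = 27s^4
Solving, s = (2.3 × 10^-19/27)^(1/4) = 9.61 × 10^-6 M
[La^3+] = s = 9.6 × 10^-6 M

[La^3+] = 9.6 × 10^-6 M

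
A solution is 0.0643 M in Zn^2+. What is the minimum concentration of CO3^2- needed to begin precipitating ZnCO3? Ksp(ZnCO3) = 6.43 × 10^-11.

ZnCO3(s) ⇌ Zn^2+ + CO3^2-
Ksp = [Zn^2+][CO3^2-]
Precipitation begins when Q = Ksp. With [Zn^2+] = 0.0643 M:
6.43 × 10^-11 = (0.0643) × [CO3^2-]
[CO3^2-] = (6.43 × 10^-11 / 6.43 x 10^-2) = 1.00 × 10^-9 M

[CO3^2-] ≈ 1.00 × 10^-9 M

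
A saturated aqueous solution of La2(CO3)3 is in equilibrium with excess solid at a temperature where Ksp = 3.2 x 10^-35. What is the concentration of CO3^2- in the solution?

[CO3^2-] ≈ 1.5e-7 M

La2(CO3)3(s) ⇌ 2 La^3+ + 3 CO3^2-
Ksp = [La^3+]^2[CO3^2-]^3
For each mole of La2(CO3)3 that dissolves: [La^3+] = 2s, [CO3^2-] = 3s.
Substituting: Ksp = (2s)^2(3s)^3 = 108s^5
Solving, s = (3.2 x 10^-35/108)^(1/5) = 4.95 x 10^-8 M
[CO3^2-] = 3s = 1.5 x 10^-7 M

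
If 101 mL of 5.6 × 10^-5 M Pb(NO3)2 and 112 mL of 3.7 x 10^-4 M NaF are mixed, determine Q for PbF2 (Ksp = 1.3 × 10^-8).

Q ≈ 1.0e-12

Total volume = 101 + 112 = 213 mL.
[Pb^2+] = 5.6 x 10^-5 × (101/213) = 2.66 x 10^-5 M
[F^-] = 3.7 × 10^-4 × (112/213) = 1.95 x 10^-4 M
PbF2(s) <=> Pb^2+(aq) + 2 F^-(aq), so Q = [Pb^2+][F^-]^2
Q = (2.66 x 10^-5)(1.95 × 10^-4)^2 = 1.0 x 10^-12
Q < Ksp, so no precipitate of PbF2 forms.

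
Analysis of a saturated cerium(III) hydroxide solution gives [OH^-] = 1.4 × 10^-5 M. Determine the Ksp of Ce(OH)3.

Ce(OH)3(s) <=> Ce^3+(aq) + 3 OH^-(aq)
Stoichiometry gives [Ce^3+] = (1/3)[OH^-] = 4.67 × 10^-6 M.
Ksp = [Ce^3+][OH^-]^3
Ksp = 4.67 x 10^-6 × (1.4 × 10^-5)^3 = 1.3 × 10^-20

1.3e-20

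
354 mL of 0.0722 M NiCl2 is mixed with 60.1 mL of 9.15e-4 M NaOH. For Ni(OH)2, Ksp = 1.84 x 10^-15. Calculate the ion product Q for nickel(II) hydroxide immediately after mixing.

Q = 1.09 × 10^-9

Total volume = 354 + 60.1 = 414.1 mL.
[Ni^2+] = 7.22 × 10^-2 × (354/414.1) = 6.172 x 10^-2 M
[OH^-] = 9.15 x 10^-4 × (60.1/414.1) = 1.328 x 10^-4 M
Ni(OH)2(s) ⇌ Ni^2+ + 2 OH^-, so Q = [Ni^2+][OH^-]^2
Q = (6.172 × 10^-2)(1.328 x 10^-4)^2 = 1.09 x 10^-9
Q > Ksp, so Ni(OH)2 will precipitate.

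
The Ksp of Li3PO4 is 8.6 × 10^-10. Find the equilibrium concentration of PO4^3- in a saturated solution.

Li3PO4(s) <=> 3 Li^+ + PO4^3-
Ksp = [Li^+]^3[PO4^3-]
For each mole of Li3PO4 that dissolves: [Li^+] = 3s, [PO4^3-] = s.
Substituting: Ksp = (3s)^3s = 27s^4
s^4 = 8.6 × 10^-10 / 27, so s = 2.38 × 10^-3 M
[PO4^3-] = s = 2.4 × 10^-3 M

2.4 x 10^-3 M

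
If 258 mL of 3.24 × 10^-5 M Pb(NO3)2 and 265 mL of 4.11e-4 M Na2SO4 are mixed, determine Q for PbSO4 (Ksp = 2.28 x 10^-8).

Total volume = 258 + 265 = 523 mL.
[Pb^2+] = 3.24 × 10^-5 × (258/523) = 1.598 × 10^-5 M
[SO4^2-] = 4.11 × 10^-4 × (265/523) = 2.083 × 10^-4 M
PbSO4(s) ⇌ Pb^2+ + SO4^2-, so Q = [Pb^2+][SO4^2-]
Q = (1.598 × 10^-5)(2.083 × 10^-4) = 3.33 × 10^-9
Q < Ksp, so no precipitate of PbSO4 forms.

Q = 3.33 × 10^-9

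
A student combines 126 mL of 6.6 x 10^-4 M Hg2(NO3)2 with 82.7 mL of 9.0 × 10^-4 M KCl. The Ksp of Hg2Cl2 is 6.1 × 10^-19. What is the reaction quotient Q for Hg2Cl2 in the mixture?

5.1 × 10^-11

Total volume = 126 + 82.7 = 208.7 mL.
[Hg2^2+] = 6.6 × 10^-4 × (126/208.7) = 3.98 × 10^-4 M
[Cl^-] = 9.0 × 10^-4 × (82.7/208.7) = 3.57 x 10^-4 M
Hg2Cl2(s) <=> Hg2^2+(aq) + 2 Cl^-(aq), so Q = [Hg2^2+][Cl^-]^2
Q = (3.98 × 10^-4)(3.57 × 10^-4)^2 = 5.1 x 10^-11
Q > Ksp, so Hg2Cl2 will precipitate.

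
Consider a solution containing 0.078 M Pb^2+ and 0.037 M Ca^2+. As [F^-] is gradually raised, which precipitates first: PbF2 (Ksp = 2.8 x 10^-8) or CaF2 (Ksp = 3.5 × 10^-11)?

Each salt begins to precipitate when Q = Ksp, i.e. when [F^-] reaches its threshold.
For PbF2: 2.8 x 10^-8 = 0.078 × [F^-]^2  ⇒  [F^-] = 6.0 × 10^-4 M.
For CaF2: 3.5 × 10^-11 = 0.037 × [F^-]^2  ⇒  [F^-] = 3.1 × 10^-5 M.
The salt with the lower threshold [F^-] precipitates first: CaF2.

CaF2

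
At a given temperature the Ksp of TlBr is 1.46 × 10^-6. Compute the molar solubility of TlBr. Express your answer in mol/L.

TlBr(s) ⇌ Tl^+ + Br^-
Ksp = [Tl^+][Br^-]
With molar solubility s: [Tl^+] = s, [Br^-] = s.
Ksp = s × s = s^2
s = (1.46 × 10^-6)^(1/2) = 1.21 × 10^-3 M

1.21 × 10^-3 M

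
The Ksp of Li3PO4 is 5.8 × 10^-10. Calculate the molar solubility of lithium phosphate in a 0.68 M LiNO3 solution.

Li3PO4(s) ⇌ 3 Li^+ + PO4^3-
Ksp = [Li^+]^3[PO4^3-]
Let s be the molar solubility in this solution. [Li^+] = 0.68 + 3s ≈ 0.68, [PO4^3-] = s (common-ion effect: Li^+ is already 0.68 M).
Ksp ≈ (0.68)^3 × s
s = 1.8 × 10^-9 M
Check: 3s = 5.5 × 10^-9 ≪ 0.68, so the approximation is valid.

s = 1.8e-9 M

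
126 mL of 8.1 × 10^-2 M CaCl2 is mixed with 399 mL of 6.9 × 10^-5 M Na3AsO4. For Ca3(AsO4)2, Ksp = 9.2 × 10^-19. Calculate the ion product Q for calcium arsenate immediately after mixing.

Q ≈ 2.0 × 10^-14

Total volume = 126 + 399 = 525 mL.
[Ca^2+] = 8.1 x 10^-2 × (126/525) = 1.94 × 10^-2 M
[AsO4^3-] = 6.9 × 10^-5 × (399/525) = 5.24 × 10^-5 M
Ca3(AsO4)2(s) <=> 3 Ca^2+ + 2 AsO4^3-, so Q = [Ca^2+]^3[AsO4^3-]^2
Q = (1.94 × 10^-2)^3(5.24 × 10^-5)^2 = 2.0 x 10^-14
Q > Ksp, so Ca3(AsO4)2 will precipitate.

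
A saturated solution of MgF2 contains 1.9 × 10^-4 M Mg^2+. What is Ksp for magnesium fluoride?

Ksp = 2.7 × 10^-11

MgF2(s) <=> Mg^2+(aq) + 2 F^-(aq)
Stoichiometry gives [F^-] = (2/1)[Mg^2+] = 3.80 × 10^-4 M.
Ksp = [Mg^2+][F^-]^2
Ksp = 1.9 × 10^-4 × (3.80 x 10^-4)^2 = 2.7 × 10^-11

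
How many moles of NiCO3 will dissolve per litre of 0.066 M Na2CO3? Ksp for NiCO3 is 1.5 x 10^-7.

s ≈ 2.3e-6 M

NiCO3(s) ⇌ Ni^2+ + CO3^2-
Ksp = [Ni^2+][CO3^2-]
Let s be the molar solubility in this solution. [Ni^2+] = s, [CO3^2-] = 0.066 + s ≈ 0.066 (common-ion effect: CO3^2- is already 0.066 M).
Ksp ≈ s × 0.066
s = 2.3 x 10^-6 M
Check: s = 2.3 × 10^-6 ≪ 0.066, so the approximation is valid.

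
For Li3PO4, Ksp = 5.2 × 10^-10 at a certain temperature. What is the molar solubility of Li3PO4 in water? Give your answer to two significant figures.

s = 2.1 × 10^-3 M

Li3PO4(s) ⇌ 3 Li^+(aq) + PO4^3-(aq)
Ksp = [Li^+]^3[PO4^3-]
With molar solubility s: [Li^+] = 3s, [PO4^3-] = s.
Ksp = (3s)^3s = 27s^4
Solving, s = (5.2 × 10^-10/27)^(1/4) = 2.1 × 10^-3 M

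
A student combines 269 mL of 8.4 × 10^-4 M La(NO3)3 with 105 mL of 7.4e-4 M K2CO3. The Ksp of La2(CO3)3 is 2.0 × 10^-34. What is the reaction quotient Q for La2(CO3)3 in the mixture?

Total volume = 269 + 105 = 374 mL.
[La^3+] = 8.4 × 10^-4 × (269/374) = 6.04 × 10^-4 M
[CO3^2-] = 7.4 × 10^-4 × (105/374) = 2.08 × 10^-4 M
La2(CO3)3(s) ⇌ 2 La^3+(aq) + 3 CO3^2-(aq), so Q = [La^3+]^2[CO3^2-]^3
Q = (6.04 × 10^-4)^2(2.08 × 10^-4)^3 = 3.3 × 10^-18
Q > Ksp, so La2(CO3)3 will precipitate.

Q = 3.3 × 10^-18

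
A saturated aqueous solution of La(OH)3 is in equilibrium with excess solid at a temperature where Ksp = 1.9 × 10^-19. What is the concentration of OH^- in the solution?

La(OH)3(s) ⇌ La^3+ + 3 OH^-
Ksp = [La^3+][OH^-]^3
For each mole of La(OH)3 that dissolves: [La^3+] = s, [OH^-] = 3s.
So Ksp = s × (3s)^3 = 27s^4
s^4 = 1.9 × 10^-19 / 27, so s = 9.16 x 10^-6 M
[OH^-] = 3s = 2.7 × 10^-5 M

[OH^-] = 2.7e-5 M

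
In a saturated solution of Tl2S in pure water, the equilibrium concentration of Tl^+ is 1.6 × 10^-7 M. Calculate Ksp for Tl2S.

Ksp ≈ 2.0 × 10^-21

Tl2S(s) ⇌ 2 Tl^+ + S^2-
Stoichiometry gives [S^2-] = (1/2)[Tl^+] = 8.00 × 10^-8 M.
Ksp = [Tl^+]^2[S^2-]
Ksp = (1.6 × 10^-7)^2 × 8.00 × 10^-8 = 2.0 x 10^-21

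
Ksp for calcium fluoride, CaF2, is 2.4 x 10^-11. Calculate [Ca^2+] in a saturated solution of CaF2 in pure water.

CaF2(s) ⇌ Ca^2+(aq) + 2 F^-(aq)
Ksp = [Ca^2+][F^-]^2
For each mole of CaF2 that dissolves: [Ca^2+] = s, [F^-] = 2s.
So Ksp = s × (2s)^2 = 4s^3
Solving, s = (2.4 x 10^-11/4)^(1/3) = 1.82 × 10^-4 M
[Ca^2+] = s = 1.8 × 10^-4 M

[Ca^2+] ≈ 1.8 × 10^-4 M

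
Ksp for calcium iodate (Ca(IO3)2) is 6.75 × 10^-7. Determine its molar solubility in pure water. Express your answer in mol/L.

Ca(IO3)2(s) ⇌ Ca^2+ + 2 IO3^-
Ksp = [Ca^2+][IO3^-]^2
With molar solubility s: [Ca^2+] = s, [IO3^-] = 2s.
So Ksp = s × (2s)^2 = 4s^3
Solving, s = (6.75 × 10^-7/4)^(1/3) = 5.53 x 10^-3 M

s = 5.53e-3 M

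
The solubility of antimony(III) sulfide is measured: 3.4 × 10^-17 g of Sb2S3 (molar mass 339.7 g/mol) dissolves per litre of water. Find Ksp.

Ksp = 1.1 × 10^-93

Molar solubility s = (3.4 × 10^-17 g/L) / (339.7 g/mol) = 1.00 x 10^-19 M.
Sb2S3(s) <=> 2 Sb^3+ + 3 S^2-
Let s = molar solubility. Then [Sb^3+] = 2s and [S^2-] = 3s.
Ksp = [Sb^3+]^2[S^2-]^3
Substituting: Ksp = (2s)^2(3s)^3 = 108s^5
With s = 1.00 × 10^-19: Ksp = 1.1 × 10^-93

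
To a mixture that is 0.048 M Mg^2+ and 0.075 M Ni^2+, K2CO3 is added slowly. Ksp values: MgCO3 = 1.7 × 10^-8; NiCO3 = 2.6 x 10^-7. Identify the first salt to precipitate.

MgCO3

Precipitation of each salt starts when its ion product equals its Ksp.
For MgCO3: 1.7 × 10^-8 = 0.048 × [CO3^2-]  ⇒  [CO3^2-] = 3.5 × 10^-7 M.
For NiCO3: 2.6 x 10^-7 = 0.075 × [CO3^2-]  ⇒  [CO3^2-] = 3.5 × 10^-6 M.
The salt with the lower threshold [CO3^2-] precipitates first: MgCO3.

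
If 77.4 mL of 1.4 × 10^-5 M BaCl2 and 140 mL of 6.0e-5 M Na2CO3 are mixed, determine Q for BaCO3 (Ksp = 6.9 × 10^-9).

Total volume = 77.4 + 140 = 217.4 mL.
[Ba^2+] = 1.4 × 10^-5 × (77.4/217.4) = 4.98 × 10^-6 M
[CO3^2-] = 6.0 × 10^-5 × (140/217.4) = 3.86 × 10^-5 M
BaCO3(s) ⇌ Ba^2+(aq) + CO3^2-(aq), so Q = [Ba^2+][CO3^2-]
Q = (4.98 x 10^-6)(3.86 x 10^-5) = 1.9 × 10^-10
Q < Ksp, so no precipitate of BaCO3 forms.

Q = 1.9 x 10^-10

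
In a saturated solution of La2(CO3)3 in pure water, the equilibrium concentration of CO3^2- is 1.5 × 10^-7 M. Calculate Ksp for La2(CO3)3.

Ksp = 3.4 x 10^-35

La2(CO3)3(s) ⇌ 2 La^3+(aq) + 3 CO3^2-(aq)
Stoichiometry gives [La^3+] = (2/3)[CO3^2-] = 1.00 × 10^-7 M.
Ksp = [La^3+]^2[CO3^2-]^3
Ksp = (1.00 x 10^-7)^2 × (1.5 x 10^-7)^3 = 3.4 × 10^-35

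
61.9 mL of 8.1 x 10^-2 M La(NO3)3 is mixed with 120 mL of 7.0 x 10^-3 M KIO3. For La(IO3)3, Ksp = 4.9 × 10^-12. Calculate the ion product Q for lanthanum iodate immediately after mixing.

Q ≈ 2.7 × 10^-9

Total volume = 61.9 + 120 = 181.9 mL.
[La^3+] = 8.1 × 10^-2 × (61.9/181.9) = 2.76 × 10^-2 M
[IO3^-] = 7.0 × 10^-3 × (120/181.9) = 4.62 × 10^-3 M
La(IO3)3(s) ⇌ La^3+ + 3 IO3^-, so Q = [La^3+][IO3^-]^3
Q = (2.76 × 10^-2)(4.62 x 10^-3)^3 = 2.7 × 10^-9
Q > Ksp, so La(IO3)3 will precipitate.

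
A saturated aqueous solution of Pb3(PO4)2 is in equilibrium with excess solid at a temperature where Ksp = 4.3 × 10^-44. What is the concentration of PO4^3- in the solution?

Pb3(PO4)2(s) ⇌ 3 Pb^2+(aq) + 2 PO4^3-(aq)
Ksp = [Pb^2+]^3[PO4^3-]^2
Let s = molar solubility. Then [Pb^2+] = 3s and [PO4^3-] = 2s.
Substituting: Ksp = (3s)^3(2s)^2 = 108s^5
s^5 = 4.3 × 10^-44 / 108, so s = 8.32 × 10^-10 M
[PO4^3-] = 2s = 1.7 x 10^-9 M

[PO4^3-] = 1.7 × 10^-9 M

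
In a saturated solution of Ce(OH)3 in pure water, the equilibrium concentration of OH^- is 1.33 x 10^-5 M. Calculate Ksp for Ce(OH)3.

1.04 x 10^-20

Ce(OH)3(s) ⇌ Ce^3+(aq) + 3 OH^-(aq)
Stoichiometry gives [Ce^3+] = (1/3)[OH^-] = 4.433 × 10^-6 M.
Ksp = [Ce^3+][OH^-]^3
Ksp = 4.433 x 10^-6 × (1.33 x 10^-5)^3 = 1.04 × 10^-20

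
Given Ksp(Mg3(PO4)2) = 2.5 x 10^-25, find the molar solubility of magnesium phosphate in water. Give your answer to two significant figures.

Mg3(PO4)2(s) ⇌ 3 Mg^2+(aq) + 2 PO4^3-(aq)
Ksp = [Mg^2+]^3[PO4^3-]^2
For each mole of Mg3(PO4)2 that dissolves: [Mg^2+] = 3s, [PO4^3-] = 2s.
Ksp = (3s)^3(2s)^2 = 108s^5
s^5 = 2.5 x 10^-25 / 108, so s = 4.7 × 10^-6 M

4.7e-6 M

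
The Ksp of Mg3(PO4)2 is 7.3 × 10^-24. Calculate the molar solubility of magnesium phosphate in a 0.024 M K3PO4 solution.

7.8 × 10^-8 M

Mg3(PO4)2(s) ⇌ 3 Mg^2+(aq) + 2 PO4^3-(aq)
Ksp = [Mg^2+]^3[PO4^3-]^2
If s mol/L dissolves here, [Mg^2+] = 3s, [PO4^3-] = 0.024 + 2s ≈ 0.024 (Ksp is small, so little additional dissolves).
Ksp ≈ (3s)^3 × (0.024)^2
s = 7.8 x 10^-8 M
Check: 2s = 1.6 × 10^-7 ≪ 0.024, so the approximation is valid.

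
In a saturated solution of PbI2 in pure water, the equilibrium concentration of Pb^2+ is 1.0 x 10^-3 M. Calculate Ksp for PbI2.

Ksp ≈ 4.0e-9

PbI2(s) ⇌ Pb^2+(aq) + 2 I^-(aq)
Stoichiometry gives [I^-] = (2/1)[Pb^2+] = 2.00 × 10^-3 M.
Ksp = [Pb^2+][I^-]^2
Ksp = 1.0 × 10^-3 × (2.00 × 10^-3)^2 = 4.0 × 10^-9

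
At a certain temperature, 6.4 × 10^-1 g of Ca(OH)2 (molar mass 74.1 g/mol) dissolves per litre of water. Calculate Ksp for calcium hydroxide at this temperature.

Molar solubility s = (6.4 × 10^-1 g/L) / (74.1 g/mol) = 8.64 × 10^-3 M.
Ca(OH)2(s) ⇌ Ca^2+ + 2 OH^-
With molar solubility s: [Ca^2+] = s, [OH^-] = 2s.
Ksp = [Ca^2+][OH^-]^2
Ksp = s(2s)^2 = 4s^3
Ksp = 4 × (8.64 × 10^-3)^3 = 2.6 x 10^-6

Ksp = 2.6e-6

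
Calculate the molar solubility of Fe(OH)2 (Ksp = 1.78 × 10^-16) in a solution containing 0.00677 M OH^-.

Fe(OH)2(s) <=> Fe^2+ + 2 OH^-
Ksp = [Fe^2+][OH^-]^2
Let s = moles of Fe(OH)2 that dissolve per litre. [Fe^2+] = s, [OH^-] = 0.00677 + 2s ≈ 0.00677 (common-ion effect: OH^- is already 0.00677 M).
Ksp ≈ s × (0.00677)^2
s = 3.88 × 10^-12 M
Check: 2s = 7.8 × 10^-12 ≪ 0.00677, so the approximation is valid.

s ≈ 3.88e-12 M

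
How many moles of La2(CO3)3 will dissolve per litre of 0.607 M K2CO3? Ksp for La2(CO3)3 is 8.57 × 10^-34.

s = 3.10e-17 M

La2(CO3)3(s) ⇌ 2 La^3+(aq) + 3 CO3^2-(aq)
Ksp = [La^3+]^2[CO3^2-]^3
If s mol/L dissolves here, [La^3+] = 2s, [CO3^2-] = 0.607 + 3s ≈ 0.607 (common-ion effect: CO3^2- is already 0.607 M).
Ksp ≈ (2s)^2 × (0.607)^3
s = 3.10 x 10^-17 M
Check: 3s = 9.3 x 10^-17 ≪ 0.607, so the approximation is valid.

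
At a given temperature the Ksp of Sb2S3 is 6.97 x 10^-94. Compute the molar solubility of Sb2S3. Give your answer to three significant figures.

9.16e-20 M

Sb2S3(s) <=> 2 Sb^3+(aq) + 3 S^2-(aq)
Ksp = [Sb^3+]^2[S^2-]^3
If s mol/L of Sb2S3 dissolves, [Sb^3+] = 2s and [S^2-] = 3s.
So Ksp = (2s)^2 × (3s)^3 = 108s^5
s^5 = 6.97 x 10^-94 / 108, so s = 9.16 × 10^-20 M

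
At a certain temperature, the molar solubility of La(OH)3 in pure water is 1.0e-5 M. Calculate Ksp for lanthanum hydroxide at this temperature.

Ksp = 2.7 × 10^-19

La(OH)3(s) <=> La^3+(aq) + 3 OH^-(aq)
With molar solubility s: [La^3+] = s, [OH^-] = 3s.
Ksp = [La^3+][OH^-]^3
Substituting: Ksp = s(3s)^3 = 27s^4
Ksp = 27 × (1.0 × 10^-5)^4 = 2.7 × 10^-19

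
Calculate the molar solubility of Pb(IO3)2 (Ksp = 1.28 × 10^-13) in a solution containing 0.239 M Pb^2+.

Pb(IO3)2(s) ⇌ Pb^2+ + 2 IO3^-
Ksp = [Pb^2+][IO3^-]^2
If s mol/L dissolves here, [Pb^2+] = 0.239 + s ≈ 0.239, [IO3^-] = 2s (common-ion effect: Pb^2+ is already 0.239 M).
Ksp ≈ 0.239 × (2s)^2
s = 3.66 x 10^-7 M
Check: s = 3.7 × 10^-7 ≪ 0.239, so the approximation is valid.

s = 3.66e-7 M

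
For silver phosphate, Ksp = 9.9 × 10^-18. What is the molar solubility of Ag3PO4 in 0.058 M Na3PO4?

Ag3PO4(s) ⇌ 3 Ag^+(aq) + PO4^3-(aq)
Ksp = [Ag^+]^3[PO4^3-]
Let s be the molar solubility in this solution. [Ag^+] = 3s, [PO4^3-] = 0.058 + s ≈ 0.058 (common-ion effect: PO4^3- is already 0.058 M).
Ksp ≈ (3s)^3 × 0.058
s = 1.8 × 10^-6 M
Check: s = 1.8 × 10^-6 ≪ 0.058, so the approximation is valid.

1.8 x 10^-6 M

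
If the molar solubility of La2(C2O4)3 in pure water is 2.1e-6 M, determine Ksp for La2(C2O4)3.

Ksp ≈ 4.4 × 10^-27

La2(C2O4)3(s) ⇌ 2 La^3+ + 3 C2O4^2-
With molar solubility s: [La^3+] = 2s, [C2O4^2-] = 3s.
Ksp = [La^3+]^2[C2O4^2-]^3
Ksp = (2s)^2(3s)^3 = 108s^5
Ksp = 108 × (2.1 × 10^-6)^5 = 4.4 × 10^-27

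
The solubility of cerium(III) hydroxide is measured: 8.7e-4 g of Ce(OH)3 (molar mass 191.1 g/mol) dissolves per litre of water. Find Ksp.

Molar solubility s = (8.7 x 10^-4 g/L) / (191.1 g/mol) = 4.55 × 10^-6 M.
Ce(OH)3(s) <=> Ce^3+ + 3 OH^-
If s mol/L of Ce(OH)3 dissolves, [Ce^3+] = s and [OH^-] = 3s.
Ksp = [Ce^3+][OH^-]^3
So Ksp = s × (3s)^3 = 27s^4
Ksp = 27 × (4.55 × 10^-6)^4 = 1.2 × 10^-20

Ksp = 1.2 x 10^-20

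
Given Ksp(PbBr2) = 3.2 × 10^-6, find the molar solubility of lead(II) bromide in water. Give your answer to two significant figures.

s = 9.3 × 10^-3 M

PbBr2(s) <=> Pb^2+(aq) + 2 Br^-(aq)
Ksp = [Pb^2+][Br^-]^2
If s mol/L of PbBr2 dissolves, [Pb^2+] = s and [Br^-] = 2s.
So Ksp = s × (2s)^2 = 4s^3
s = (3.2 × 10^-6 / 4)^(1/3) = 9.3 × 10^-3 M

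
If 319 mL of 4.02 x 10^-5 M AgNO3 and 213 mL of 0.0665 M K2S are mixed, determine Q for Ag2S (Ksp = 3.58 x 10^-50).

Total volume = 319 + 213 = 532 mL.
[Ag^+] = 4.02 x 10^-5 × (319/532) = 2.410 × 10^-5 M
[S^2-] = 6.65 × 10^-2 × (213/532) = 2.663 x 10^-2 M
Ag2S(s) ⇌ 2 Ag^+ + S^2-, so Q = [Ag^+]^2[S^2-]
Q = (2.410 × 10^-5)^2(2.663 × 10^-2) = 1.55 × 10^-11
Q > Ksp, so Ag2S will precipitate.

1.55 × 10^-11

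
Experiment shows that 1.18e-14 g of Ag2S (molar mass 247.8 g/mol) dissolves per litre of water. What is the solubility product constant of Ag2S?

Molar solubility s = (1.18 × 10^-14 g/L) / (247.8 g/mol) = 4.762 × 10^-17 M.
Ag2S(s) ⇌ 2 Ag^+(aq) + S^2-(aq)
Let s = molar solubility. Then [Ag^+] = 2s and [S^2-] = s.
Ksp = [Ag^+]^2[S^2-]
Substituting: Ksp = (2s)^2s = 4s^3
Ksp = 4 × (4.762 × 10^-17)^3 = 4.32 × 10^-49

Ksp = 4.32 x 10^-49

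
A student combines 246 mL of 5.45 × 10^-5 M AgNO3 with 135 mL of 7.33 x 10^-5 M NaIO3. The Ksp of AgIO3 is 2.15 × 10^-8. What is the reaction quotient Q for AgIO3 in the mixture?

Total volume = 246 + 135 = 381 mL.
[Ag^+] = 5.45 × 10^-5 × (246/381) = 3.519 × 10^-5 M
[IO3^-] = 7.33 x 10^-5 × (135/381) = 2.597 x 10^-5 M
AgIO3(s) <=> Ag^+(aq) + IO3^-(aq), so Q = [Ag^+][IO3^-]
Q = (3.519 x 10^-5)(2.597 × 10^-5) = 9.14 × 10^-10
Q < Ksp, so no precipitate of AgIO3 forms.

9.14e-10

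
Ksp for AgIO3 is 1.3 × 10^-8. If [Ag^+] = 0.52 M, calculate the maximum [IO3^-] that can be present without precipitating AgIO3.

AgIO3(s) <=> Ag^+(aq) + IO3^-(aq)
Ksp = [Ag^+][IO3^-]
Precipitation begins when Q = Ksp. With [Ag^+] = 0.52 M:
1.3 × 10^-8 = (0.52) × [IO3^-]
[IO3^-] = (1.3 × 10^-8 / 5.2 × 10^-1) = 2.5 x 10^-8 M

2.5e-8 M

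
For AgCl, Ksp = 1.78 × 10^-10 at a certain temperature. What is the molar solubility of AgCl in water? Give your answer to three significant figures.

AgCl(s) ⇌ Ag^+ + Cl^-
Ksp = [Ag^+][Cl^-]
For each mole of AgCl that dissolves: [Ag^+] = s, [Cl^-] = s.
Ksp = (s)(s) = s^2
s = √(1.78 × 10^-10) = 1.33 x 10^-5 M

1.33e-5 M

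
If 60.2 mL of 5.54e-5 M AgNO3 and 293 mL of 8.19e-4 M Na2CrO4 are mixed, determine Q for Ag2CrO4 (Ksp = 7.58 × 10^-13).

Total volume = 60.2 + 293 = 353.2 mL.
[Ag^+] = 5.54 x 10^-5 × (60.2/353.2) = 9.442 × 10^-6 M
[CrO4^2-] = 8.19 × 10^-4 × (293/353.2) = 6.794 × 10^-4 M
Ag2CrO4(s) ⇌ 2 Ag^+(aq) + CrO4^2-(aq), so Q = [Ag^+]^2[CrO4^2-]
Q = (9.442 x 10^-6)^2(6.794 × 10^-4) = 6.06 × 10^-14
Q < Ksp, so no precipitate of Ag2CrO4 forms.

6.06e-14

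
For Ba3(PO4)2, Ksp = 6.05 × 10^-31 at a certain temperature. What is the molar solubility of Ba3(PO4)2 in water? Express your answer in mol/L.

Ba3(PO4)2(s) <=> 3 Ba^2+(aq) + 2 PO4^3-(aq)
Ksp = [Ba^2+]^3[PO4^3-]^2
For each mole of Ba3(PO4)2 that dissolves: [Ba^2+] = 3s, [PO4^3-] = 2s.
Ksp = (3s)^3(2s)^2 = 108s^5
s^5 = 6.05 × 10^-31 / 108, so s = 3.55 x 10^-7 M

3.55 × 10^-7 M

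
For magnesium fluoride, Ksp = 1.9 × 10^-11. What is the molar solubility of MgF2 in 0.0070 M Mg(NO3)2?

MgF2(s) ⇌ Mg^2+(aq) + 2 F^-(aq)
Ksp = [Mg^2+][F^-]^2
Let s = moles of MgF2 that dissolve per litre. [Mg^2+] = 0.0070 + s ≈ 0.0070, [F^-] = 2s (Ksp is small, so little additional dissolves).
Ksp ≈ 0.0070 × (2s)^2
s = 2.6 × 10^-5 M
Check: s = 2.6 × 10^-5 ≪ 0.0070, so the approximation is valid.

s = 2.6e-5 M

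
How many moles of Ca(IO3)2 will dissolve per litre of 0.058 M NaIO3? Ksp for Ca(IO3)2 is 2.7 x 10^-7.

s ≈ 8.0e-5 M

Ca(IO3)2(s) ⇌ Ca^2+(aq) + 2 IO3^-(aq)
Ksp = [Ca^2+][IO3^-]^2
If s mol/L dissolves here, [Ca^2+] = s, [IO3^-] = 0.058 + 2s ≈ 0.058 (Ksp is small, so little additional dissolves).
Ksp ≈ s × (0.058)^2
s = 8.0 x 10^-5 M
Check: 2s = 1.6 x 10^-4 ≪ 0.058, so the approximation is valid.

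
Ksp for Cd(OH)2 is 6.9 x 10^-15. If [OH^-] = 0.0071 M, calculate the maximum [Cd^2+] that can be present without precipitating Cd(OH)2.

Cd(OH)2(s) ⇌ Cd^2+(aq) + 2 OH^-(aq)
Ksp = [Cd^2+][OH^-]^2
Precipitation begins when Q = Ksp. With [OH^-] = 0.0071 M:
6.9 x 10^-15 = (0.0071)^2 × [Cd^2+]
[Cd^2+] = (6.9 x 10^-15 / 5.04 x 10^-5) = 1.4 x 10^-10 M

[Cd^2+] = 1.4 × 10^-10 M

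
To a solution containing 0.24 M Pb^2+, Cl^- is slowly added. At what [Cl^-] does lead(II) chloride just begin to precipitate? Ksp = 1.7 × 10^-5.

PbCl2(s) ⇌ Pb^2+ + 2 Cl^-
Ksp = [Pb^2+][Cl^-]^2
Precipitation begins when Q = Ksp. With [Pb^2+] = 0.24 M:
1.7 × 10^-5 = (0.24) × [Cl^-]^2
[Cl^-] = (1.7 × 10^-5 / 2.4 × 10^-1)^(1/2) = 8.4 × 10^-3 M

[Cl^-] ≈ 8.4 x 10^-3 M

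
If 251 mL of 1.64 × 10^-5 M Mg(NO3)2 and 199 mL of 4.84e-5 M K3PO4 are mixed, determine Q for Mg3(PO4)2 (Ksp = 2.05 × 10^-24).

Q ≈ 3.51 x 10^-25

Total volume = 251 + 199 = 450 mL.
[Mg^2+] = 1.64 x 10^-5 × (251/450) = 9.148 × 10^-6 M
[PO4^3-] = 4.84 × 10^-5 × (199/450) = 2.140 x 10^-5 M
Mg3(PO4)2(s) ⇌ 3 Mg^2+(aq) + 2 PO4^3-(aq), so Q = [Mg^2+]^3[PO4^3-]^2
Q = (9.148 × 10^-6)^3(2.140 × 10^-5)^2 = 3.51 x 10^-25
Q < Ksp, so no precipitate of Mg3(PO4)2 forms.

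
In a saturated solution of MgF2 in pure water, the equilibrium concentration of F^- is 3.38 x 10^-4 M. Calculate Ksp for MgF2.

MgF2(s) <=> Mg^2+ + 2 F^-
Stoichiometry gives [Mg^2+] = (1/2)[F^-] = 1.690 x 10^-4 M.
Ksp = [Mg^2+][F^-]^2
Ksp = 1.690 x 10^-4 × (3.38 × 10^-4)^2 = 1.93 x 10^-11

Ksp = 1.93 x 10^-11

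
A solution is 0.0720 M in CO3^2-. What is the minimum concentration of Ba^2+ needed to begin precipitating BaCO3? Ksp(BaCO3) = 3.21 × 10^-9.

[Ba^2+] ≈ 4.46 × 10^-8 M

BaCO3(s) ⇌ Ba^2+ + CO3^2-
Ksp = [Ba^2+][CO3^2-]
Precipitation begins when Q = Ksp. With [CO3^2-] = 0.0720 M:
3.21 × 10^-9 = (0.0720) × [Ba^2+]
[Ba^2+] = (3.21 × 10^-9 / 7.20 × 10^-2) = 4.46 x 10^-8 M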